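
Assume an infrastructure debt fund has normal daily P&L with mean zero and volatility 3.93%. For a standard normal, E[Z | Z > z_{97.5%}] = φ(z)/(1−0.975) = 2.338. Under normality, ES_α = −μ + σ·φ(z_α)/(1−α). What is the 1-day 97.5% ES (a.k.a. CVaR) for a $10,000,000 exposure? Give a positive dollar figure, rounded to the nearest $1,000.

$919,000

ES = 3.93% × 2.338 = 9.188%.
On $10,000,000: 0.09188 × $10,000,000 = $918,800.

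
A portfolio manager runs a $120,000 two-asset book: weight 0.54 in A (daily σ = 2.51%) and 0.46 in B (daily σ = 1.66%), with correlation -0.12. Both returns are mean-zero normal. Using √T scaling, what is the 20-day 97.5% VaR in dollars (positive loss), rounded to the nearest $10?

$15,500

σ_p = √(0.54²·2.51² + 0.46²·1.66² + 2·-0.12·0.54·0.46·2.51·1.66) = 1.474%.
σ_{20d} = 1.474% × √20 = 6.592%.
z(97.5%) = 1.960.
VaR = 1.960 × 6.592% = 12.920%; on $120,000 that is $15,504.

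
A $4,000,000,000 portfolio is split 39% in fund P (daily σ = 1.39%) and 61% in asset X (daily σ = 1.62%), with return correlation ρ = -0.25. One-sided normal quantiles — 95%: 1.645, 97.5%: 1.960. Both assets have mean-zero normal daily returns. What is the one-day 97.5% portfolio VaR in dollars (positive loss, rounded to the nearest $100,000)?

σ_p² = 0.39²·1.39² + 0.61²·1.62² + 2·-0.25·0.39·0.61·1.39·1.62 = 1.0026 (%²).
σ_p = √1.0026 = 1.001%.
VaR = 1.960 × 1.001% = 1.962%; on $4,000,000,000 that is $78,480,000.

$78,500,000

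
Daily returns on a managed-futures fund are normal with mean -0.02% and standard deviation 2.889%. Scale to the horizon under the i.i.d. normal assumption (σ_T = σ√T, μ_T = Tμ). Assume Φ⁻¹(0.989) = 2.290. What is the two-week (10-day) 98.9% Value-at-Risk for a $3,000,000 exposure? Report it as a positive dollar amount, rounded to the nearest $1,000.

$634,000

σ_{10d} = 2.889% × √10 = 9.136%; μ_{10d} = 10 × -0.02% = -0.200%.
VaR = −(-0.200%) + 2.290 × 9.136% = 21.121%.
On $3,000,000: 0.21121 × $3,000,000 = $633,630.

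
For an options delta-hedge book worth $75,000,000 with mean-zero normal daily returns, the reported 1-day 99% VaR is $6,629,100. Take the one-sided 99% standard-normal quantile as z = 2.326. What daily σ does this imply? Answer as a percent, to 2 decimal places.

VaR as a fraction: $6,629,100 / $75,000,000 = 8.839%.
σ = VaR / z = 8.839% / 2.326 = 3.800%.

3.80%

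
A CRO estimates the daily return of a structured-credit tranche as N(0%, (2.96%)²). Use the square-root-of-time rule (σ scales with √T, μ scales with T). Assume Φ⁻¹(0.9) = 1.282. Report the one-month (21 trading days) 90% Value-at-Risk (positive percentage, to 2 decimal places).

17.39%

σ_{21d} = 2.96% × √21 = 13.564%.
VaR = 1.282 × 13.564% = 17.389%.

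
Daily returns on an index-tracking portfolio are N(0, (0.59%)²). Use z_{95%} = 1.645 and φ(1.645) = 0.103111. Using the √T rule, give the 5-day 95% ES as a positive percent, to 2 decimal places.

σ_{5d} = 0.59% × √5 = 1.319%.
ES multiplier = φ(z)/(1−α) = 0.103111/0.05 = 2.062.
ES = 1.319% × 2.062 = 2.720%.

2.72%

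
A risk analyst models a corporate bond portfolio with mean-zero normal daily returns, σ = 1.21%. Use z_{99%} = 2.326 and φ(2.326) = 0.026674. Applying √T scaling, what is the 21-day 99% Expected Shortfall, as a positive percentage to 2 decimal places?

σ_{21d} = 1.21% × √21 = 5.545%.
ES multiplier = φ(z)/(1−α) = 0.026674/0.01 = 2.667.
ES = 5.545% × 2.667 = 14.789%.

14.79%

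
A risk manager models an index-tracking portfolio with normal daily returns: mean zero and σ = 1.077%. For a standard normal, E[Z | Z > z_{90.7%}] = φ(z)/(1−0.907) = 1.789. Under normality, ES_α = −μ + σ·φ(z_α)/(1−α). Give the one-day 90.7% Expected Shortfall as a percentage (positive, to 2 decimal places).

1.93%

ES = 1.077% × 1.789 = 1.927%.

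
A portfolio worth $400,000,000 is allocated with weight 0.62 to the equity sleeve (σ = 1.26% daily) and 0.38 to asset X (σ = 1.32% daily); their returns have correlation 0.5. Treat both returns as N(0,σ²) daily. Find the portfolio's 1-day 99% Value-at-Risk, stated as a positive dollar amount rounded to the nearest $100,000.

σ_p² = 0.62²·1.26² + 0.38²·1.32² + 2·0.5·0.62·0.38·1.26·1.32 = 1.2537 (%²).
σ_p = √1.2537 = 1.120%.
At 99%, z = 2.326.
VaR = 2.326 × 1.120% = 2.605%; on $400,000,000 that is $10,420,000.

$10,400,000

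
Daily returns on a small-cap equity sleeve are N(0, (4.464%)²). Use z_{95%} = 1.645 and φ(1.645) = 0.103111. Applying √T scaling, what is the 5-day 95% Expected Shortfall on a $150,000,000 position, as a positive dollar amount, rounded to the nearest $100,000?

σ_{5d} = 4.464% × √5 = 9.982%.
ES multiplier = φ(z)/(1−α) = 0.103111/0.05 = 2.062.
ES = 9.982% × 2.062 = 20.583%; on $150,000,000: $30,874,500.

$30,900,000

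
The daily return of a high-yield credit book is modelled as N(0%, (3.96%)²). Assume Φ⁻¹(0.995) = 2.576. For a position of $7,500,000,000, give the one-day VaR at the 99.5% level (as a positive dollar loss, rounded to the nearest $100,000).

$765,100,000

VaR = z·σ = 2.576 × 3.96% = 10.201%.
On $7,500,000,000: 0.10201 × $7,500,000,000 = $765,075,000.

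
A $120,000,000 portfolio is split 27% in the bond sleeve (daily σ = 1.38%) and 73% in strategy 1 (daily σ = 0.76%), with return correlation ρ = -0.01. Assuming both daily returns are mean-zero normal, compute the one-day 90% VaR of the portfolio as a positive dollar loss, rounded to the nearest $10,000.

$1,020,000

σ_p² = 0.27²·1.38² + 0.73²·0.76² + 2·-0.01·0.27·0.73·1.38·0.76 = 0.4425 (%²).
σ_p = √0.4425 = 0.665%.
At 90%, z = 1.282.
VaR = 1.282 × 0.665% = 0.853%; on $120,000,000 that is $1,023,600.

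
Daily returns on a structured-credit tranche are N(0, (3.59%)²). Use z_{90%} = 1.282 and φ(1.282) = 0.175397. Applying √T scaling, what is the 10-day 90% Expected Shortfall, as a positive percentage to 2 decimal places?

19.91%

σ_{10d} = 3.59% × √10 = 11.353%.
ES multiplier = φ(z)/(1−α) = 0.175397/0.1 = 1.754.
ES = 11.353% × 1.754 = 19.913%.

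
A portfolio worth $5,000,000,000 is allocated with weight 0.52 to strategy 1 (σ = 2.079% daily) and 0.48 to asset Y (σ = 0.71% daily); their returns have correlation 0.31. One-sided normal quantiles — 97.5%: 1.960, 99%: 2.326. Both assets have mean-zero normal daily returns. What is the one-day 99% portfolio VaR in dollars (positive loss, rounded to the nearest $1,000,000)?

σ_p² = 0.52²·2.079² + 0.48²·0.71² + 2·0.31·0.52·0.48·2.079·0.71 = 1.5133 (%²).
σ_p = √1.5133 = 1.230%.
VaR = 2.326 × 1.230% = 2.861%; on $5,000,000,000 that is $143,050,000.

$143,000,000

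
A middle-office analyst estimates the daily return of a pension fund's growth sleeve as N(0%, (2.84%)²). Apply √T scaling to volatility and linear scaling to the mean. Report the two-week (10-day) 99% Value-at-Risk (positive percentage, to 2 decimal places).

20.89%

At 99%, z = 2.326.
σ_{10d} = 2.84% × √10 = 8.981%.
VaR = 2.326 × 8.981% = 20.890%.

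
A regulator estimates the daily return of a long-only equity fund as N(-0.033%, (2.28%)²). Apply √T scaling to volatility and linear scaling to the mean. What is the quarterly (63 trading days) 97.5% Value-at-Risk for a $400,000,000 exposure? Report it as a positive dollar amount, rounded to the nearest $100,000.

$150,200,000

At 97.5%, z = 1.960.
σ_{63d} = 2.28% × √63 = 18.097%; μ_{63d} = 63 × -0.033% = -2.079%.
VaR = −(-2.079%) + 1.960 × 18.097% = 37.549%.
On $400,000,000: 0.37549 × $400,000,000 = $150,196,000.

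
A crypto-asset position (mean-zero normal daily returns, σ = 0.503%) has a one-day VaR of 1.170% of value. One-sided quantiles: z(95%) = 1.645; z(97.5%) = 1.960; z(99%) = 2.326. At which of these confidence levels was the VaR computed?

99%

Implied z = VaR/σ = 1.170 / 0.503 = 2.326.
This matches z(99%) = 2.326.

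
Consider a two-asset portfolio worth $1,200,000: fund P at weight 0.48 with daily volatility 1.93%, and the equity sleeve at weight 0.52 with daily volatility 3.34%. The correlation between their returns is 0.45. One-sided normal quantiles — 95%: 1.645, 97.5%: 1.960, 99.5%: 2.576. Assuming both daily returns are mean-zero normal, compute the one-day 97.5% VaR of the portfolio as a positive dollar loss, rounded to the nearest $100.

σ_p² = 0.48²·1.93² + 0.52²·3.34² + 2·0.45·0.48·0.52·1.93·3.34 = 5.3228 (%²).
σ_p = √5.3228 = 2.307%.
VaR = 1.960 × 2.307% = 4.522%; on $1,200,000 that is $54,264.

$54,300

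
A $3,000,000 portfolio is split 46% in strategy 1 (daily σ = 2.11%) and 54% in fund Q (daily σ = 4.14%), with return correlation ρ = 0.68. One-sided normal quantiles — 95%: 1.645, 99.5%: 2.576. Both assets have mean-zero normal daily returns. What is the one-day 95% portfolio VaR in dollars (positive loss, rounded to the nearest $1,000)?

$147,000

σ_p² = 0.46²·2.11² + 0.54²·4.14² + 2·0.68·0.46·0.54·2.11·4.14 = 8.8910 (%²).
σ_p = √8.8910 = 2.982%.
VaR = 1.645 × 2.982% = 4.905%; on $3,000,000 that is $147,150.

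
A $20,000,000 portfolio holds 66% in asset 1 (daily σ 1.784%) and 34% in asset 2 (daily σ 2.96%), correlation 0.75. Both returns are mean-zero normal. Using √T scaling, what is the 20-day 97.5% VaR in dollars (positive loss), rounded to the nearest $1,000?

σ_p = √(0.66²·1.784² + 0.34²·2.96² + 2·0.75·0.66·0.34·1.784·2.96) = 2.044%.
σ_{20d} = 2.044% × √20 = 9.141%.
z(97.5%) = 1.960.
VaR = 1.960 × 9.141% = 17.916%; on $20,000,000 that is $3,583,200.

$3,583,000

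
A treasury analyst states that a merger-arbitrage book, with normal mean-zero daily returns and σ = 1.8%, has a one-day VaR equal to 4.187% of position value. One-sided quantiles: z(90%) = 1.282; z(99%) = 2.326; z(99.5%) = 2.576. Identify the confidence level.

99%

Implied z = VaR/σ = 4.187 / 1.8 = 2.326.
This matches z(99%) = 2.326.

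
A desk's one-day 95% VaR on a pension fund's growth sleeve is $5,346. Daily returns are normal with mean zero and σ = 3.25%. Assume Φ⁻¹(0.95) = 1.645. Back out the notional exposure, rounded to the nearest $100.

VaR as a fraction of value: z·σ = 1.645 × 3.25% = 5.34625%.
Position = $5,346 / 0.0534625 = $99,995.

$100,000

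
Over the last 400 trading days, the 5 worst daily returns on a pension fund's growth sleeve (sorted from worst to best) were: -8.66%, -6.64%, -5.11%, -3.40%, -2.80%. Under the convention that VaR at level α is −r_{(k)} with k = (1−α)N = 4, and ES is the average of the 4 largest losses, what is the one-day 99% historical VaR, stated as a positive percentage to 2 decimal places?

3.40%

k = 4; the 4th lowest return is -3.40%, so VaR = 3.40%.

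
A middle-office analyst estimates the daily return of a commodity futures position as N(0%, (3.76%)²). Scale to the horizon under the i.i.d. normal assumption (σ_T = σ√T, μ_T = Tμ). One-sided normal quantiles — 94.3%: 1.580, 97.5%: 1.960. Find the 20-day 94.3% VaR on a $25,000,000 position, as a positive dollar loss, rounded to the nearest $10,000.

σ_{20d} = 3.76% × √20 = 16.815%.
VaR = 1.580 × 16.815% = 26.568%.
On $25,000,000: 0.26568 × $25,000,000 = $6,642,000.

$6,640,000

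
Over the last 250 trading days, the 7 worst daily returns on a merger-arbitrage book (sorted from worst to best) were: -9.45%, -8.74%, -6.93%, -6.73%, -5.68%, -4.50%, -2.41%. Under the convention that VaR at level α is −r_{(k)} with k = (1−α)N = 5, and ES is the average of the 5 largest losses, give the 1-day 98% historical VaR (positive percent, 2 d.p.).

k = 5; the 5th lowest return is -5.68%, so VaR = 5.68%.

5.68%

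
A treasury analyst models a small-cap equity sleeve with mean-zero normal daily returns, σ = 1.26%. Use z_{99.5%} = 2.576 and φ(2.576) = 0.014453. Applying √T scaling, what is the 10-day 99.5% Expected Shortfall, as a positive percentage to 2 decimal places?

11.52%

σ_{10d} = 1.26% × √10 = 3.984%.
ES multiplier = φ(z)/(1−α) = 0.014453/0.005 = 2.891.
ES = 3.984% × 2.891 = 11.518%.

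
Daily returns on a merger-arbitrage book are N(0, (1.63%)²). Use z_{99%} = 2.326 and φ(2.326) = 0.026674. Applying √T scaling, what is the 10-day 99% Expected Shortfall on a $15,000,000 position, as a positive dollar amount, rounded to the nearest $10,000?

$2,060,000

σ_{10d} = 1.63% × √10 = 5.155%.
ES multiplier = φ(z)/(1−α) = 0.026674/0.01 = 2.667.
ES = 5.155% × 2.667 = 13.748%; on $15,000,000: $2,062,200.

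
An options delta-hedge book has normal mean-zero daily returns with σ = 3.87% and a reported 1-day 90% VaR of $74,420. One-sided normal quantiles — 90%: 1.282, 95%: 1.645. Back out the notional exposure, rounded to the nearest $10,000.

VaR as a fraction of value: z·σ = 1.282 × 3.87% = 4.96134%.
Position = $74,420 / 0.0496134 = $1,499,998.

$1,500,000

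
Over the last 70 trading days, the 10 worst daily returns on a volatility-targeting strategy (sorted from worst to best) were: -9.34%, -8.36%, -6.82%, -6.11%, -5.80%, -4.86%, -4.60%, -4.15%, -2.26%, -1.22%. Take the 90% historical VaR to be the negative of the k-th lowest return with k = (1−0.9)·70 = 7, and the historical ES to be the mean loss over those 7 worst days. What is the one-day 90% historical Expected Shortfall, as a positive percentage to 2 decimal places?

6.56%

The 7 worst returns sum to -45.89%.
ES = −(-45.89%) / 7 = 6.5557…% ≈ 6.56%.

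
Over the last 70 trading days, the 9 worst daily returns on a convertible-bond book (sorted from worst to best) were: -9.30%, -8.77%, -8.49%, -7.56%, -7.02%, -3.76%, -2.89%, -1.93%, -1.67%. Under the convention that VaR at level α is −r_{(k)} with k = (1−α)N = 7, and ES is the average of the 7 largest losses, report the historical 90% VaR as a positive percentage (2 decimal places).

k = 7; the 7th lowest return is -2.89%, so VaR = 2.89%.

2.89%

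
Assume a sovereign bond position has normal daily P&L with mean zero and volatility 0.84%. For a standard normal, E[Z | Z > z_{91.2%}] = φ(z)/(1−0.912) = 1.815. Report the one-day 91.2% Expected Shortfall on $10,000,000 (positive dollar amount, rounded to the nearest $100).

ES = 0.84% × 1.815 = 1.525%.
On $10,000,000: 0.01525 × $10,000,000 = $152,500.

$152,500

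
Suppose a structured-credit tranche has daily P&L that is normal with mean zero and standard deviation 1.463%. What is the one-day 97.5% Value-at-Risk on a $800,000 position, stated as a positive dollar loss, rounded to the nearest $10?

At 97.5% one-sided, z = 1.960.
VaR = z·σ = 1.960 × 1.463% = 2.867%.
On $800,000: 0.02867 × $800,000 = $22,936.

$22,940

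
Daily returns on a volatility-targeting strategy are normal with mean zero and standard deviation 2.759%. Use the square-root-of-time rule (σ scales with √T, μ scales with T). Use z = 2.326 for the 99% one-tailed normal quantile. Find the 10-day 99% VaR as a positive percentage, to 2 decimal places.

σ_{10d} = 2.759% × √10 = 8.725%.
VaR = 2.326 × 8.725% = 20.294%.

20.29%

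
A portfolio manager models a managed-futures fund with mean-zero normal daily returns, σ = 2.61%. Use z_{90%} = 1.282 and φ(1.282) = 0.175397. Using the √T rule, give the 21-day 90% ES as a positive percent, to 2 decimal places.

20.98%

σ_{21d} = 2.61% × √21 = 11.961%.
ES multiplier = φ(z)/(1−α) = 0.175397/0.1 = 1.754.
ES = 11.961% × 1.754 = 20.980%.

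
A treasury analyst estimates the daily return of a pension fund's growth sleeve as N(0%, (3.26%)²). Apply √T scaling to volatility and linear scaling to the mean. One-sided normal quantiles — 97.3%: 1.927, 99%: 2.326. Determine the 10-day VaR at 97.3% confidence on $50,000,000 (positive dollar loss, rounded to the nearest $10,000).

σ_{10d} = 3.26% × √10 = 10.309%.
VaR = 1.927 × 10.309% = 19.865%.
On $50,000,000: 0.19865 × $50,000,000 = $9,932,500.

$9,930,000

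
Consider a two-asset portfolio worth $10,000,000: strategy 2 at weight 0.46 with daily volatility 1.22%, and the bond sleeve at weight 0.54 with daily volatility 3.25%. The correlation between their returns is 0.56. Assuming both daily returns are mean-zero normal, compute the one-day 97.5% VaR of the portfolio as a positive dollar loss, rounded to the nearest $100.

σ_p² = 0.46²·1.22² + 0.54²·3.25² + 2·0.56·0.46·0.54·1.22·3.25 = 4.4981 (%²).
σ_p = √4.4981 = 2.121%.
At 97.5%, z = 1.960.
VaR = 1.960 × 2.121% = 4.157%; on $10,000,000 that is $415,700.

$415,700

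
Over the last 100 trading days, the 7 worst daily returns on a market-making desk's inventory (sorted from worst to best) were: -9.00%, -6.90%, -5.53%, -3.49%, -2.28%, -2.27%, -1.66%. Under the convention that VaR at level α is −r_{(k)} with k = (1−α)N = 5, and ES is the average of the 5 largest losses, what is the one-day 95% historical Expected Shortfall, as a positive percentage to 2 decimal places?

The 5 worst returns sum to -27.20%.
ES = −(-27.20%) / 5 = 5.44%.

5.44%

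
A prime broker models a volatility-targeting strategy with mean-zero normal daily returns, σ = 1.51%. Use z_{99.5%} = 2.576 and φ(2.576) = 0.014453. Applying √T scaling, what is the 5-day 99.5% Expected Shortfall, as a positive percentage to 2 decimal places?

σ_{5d} = 1.51% × √5 = 3.376%.
ES multiplier = φ(z)/(1−α) = 0.014453/0.005 = 2.891.
ES = 3.376% × 2.891 = 9.760%.

9.76%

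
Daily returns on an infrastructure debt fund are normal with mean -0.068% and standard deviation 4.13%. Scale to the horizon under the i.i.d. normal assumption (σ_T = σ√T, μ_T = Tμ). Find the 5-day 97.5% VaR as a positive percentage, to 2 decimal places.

18.44%

At 97.5%, z = 1.960.
σ_{5d} = 4.13% × √5 = 9.235%; μ_{5d} = 5 × -0.068% = -0.340%.
VaR = −(-0.340%) + 1.960 × 9.235% = 18.441%.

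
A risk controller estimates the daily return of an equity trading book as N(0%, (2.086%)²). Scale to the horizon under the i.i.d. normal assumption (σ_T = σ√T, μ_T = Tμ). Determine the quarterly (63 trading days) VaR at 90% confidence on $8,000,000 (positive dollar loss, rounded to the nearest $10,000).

$1,700,000

At 90%, z = 1.282.
σ_{63d} = 2.086% × √63 = 16.557%.
VaR = 1.282 × 16.557% = 21.226%.
On $8,000,000: 0.21226 × $8,000,000 = $1,698,080.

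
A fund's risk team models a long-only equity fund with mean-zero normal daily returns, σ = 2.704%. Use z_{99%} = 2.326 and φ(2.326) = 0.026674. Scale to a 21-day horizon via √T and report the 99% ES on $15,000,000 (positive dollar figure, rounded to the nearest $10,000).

$4,960,000

σ_{21d} = 2.704% × √21 = 12.391%.
ES multiplier = φ(z)/(1−α) = 0.026674/0.01 = 2.667.
ES = 12.391% × 2.667 = 33.047%; on $15,000,000: $4,957,050.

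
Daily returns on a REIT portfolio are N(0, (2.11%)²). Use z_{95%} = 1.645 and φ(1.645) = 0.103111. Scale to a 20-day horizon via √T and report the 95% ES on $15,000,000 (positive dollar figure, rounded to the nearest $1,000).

σ_{20d} = 2.11% × √20 = 9.436%.
ES multiplier = φ(z)/(1−α) = 0.103111/0.05 = 2.062.
ES = 9.436% × 2.062 = 19.457%; on $15,000,000: $2,918,550.

$2,919,000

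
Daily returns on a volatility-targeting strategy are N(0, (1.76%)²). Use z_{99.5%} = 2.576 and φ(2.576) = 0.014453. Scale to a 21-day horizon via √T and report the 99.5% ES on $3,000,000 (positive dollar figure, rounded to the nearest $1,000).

$699,000

σ_{21d} = 1.76% × √21 = 8.065%.
ES multiplier = φ(z)/(1−α) = 0.014453/0.005 = 2.891.
ES = 8.065% × 2.891 = 23.316%; on $3,000,000: $699,480.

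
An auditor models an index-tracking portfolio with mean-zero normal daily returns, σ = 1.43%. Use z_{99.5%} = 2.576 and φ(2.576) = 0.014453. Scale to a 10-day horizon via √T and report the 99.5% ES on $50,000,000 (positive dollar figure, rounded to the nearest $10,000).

$6,540,000

σ_{10d} = 1.43% × √10 = 4.522%.
ES multiplier = φ(z)/(1−α) = 0.014453/0.005 = 2.891.
ES = 4.522% × 2.891 = 13.073%; on $50,000,000: $6,536,500.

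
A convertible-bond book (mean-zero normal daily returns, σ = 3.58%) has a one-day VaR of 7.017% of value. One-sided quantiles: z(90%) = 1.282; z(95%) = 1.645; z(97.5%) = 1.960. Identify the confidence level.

Implied z = VaR/σ = 7.017 / 3.58 = 1.960.
This matches z(97.5%) = 1.960.

97.5%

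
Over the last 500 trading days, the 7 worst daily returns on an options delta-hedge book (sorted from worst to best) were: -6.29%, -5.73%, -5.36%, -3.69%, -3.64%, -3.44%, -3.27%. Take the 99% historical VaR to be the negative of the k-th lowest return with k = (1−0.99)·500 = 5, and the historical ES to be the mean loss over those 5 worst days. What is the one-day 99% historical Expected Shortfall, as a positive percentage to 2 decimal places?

The 5 worst returns sum to -24.71%.
ES = −(-24.71%) / 5 = 4.942% ≈ 4.94%.

4.94%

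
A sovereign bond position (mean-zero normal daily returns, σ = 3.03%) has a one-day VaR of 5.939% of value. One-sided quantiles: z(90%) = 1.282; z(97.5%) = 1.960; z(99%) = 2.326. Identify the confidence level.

Implied z = VaR/σ = 5.939 / 3.03 = 1.960.
This matches z(97.5%) = 1.960.

97.5%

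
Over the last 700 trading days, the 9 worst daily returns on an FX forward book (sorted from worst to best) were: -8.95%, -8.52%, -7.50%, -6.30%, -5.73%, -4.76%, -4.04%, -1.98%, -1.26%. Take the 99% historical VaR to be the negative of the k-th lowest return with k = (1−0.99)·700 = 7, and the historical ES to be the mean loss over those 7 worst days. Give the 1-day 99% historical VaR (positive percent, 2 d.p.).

k = 7; the 7th lowest return is -4.04%, so VaR = 4.04%.

4.04%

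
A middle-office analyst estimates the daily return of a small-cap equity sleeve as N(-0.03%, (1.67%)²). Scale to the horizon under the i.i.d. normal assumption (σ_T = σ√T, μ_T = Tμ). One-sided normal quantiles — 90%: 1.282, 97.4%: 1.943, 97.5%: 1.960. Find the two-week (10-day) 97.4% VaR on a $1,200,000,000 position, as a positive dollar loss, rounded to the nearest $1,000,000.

$127,000,000

σ_{10d} = 1.67% × √10 = 5.281%; μ_{10d} = 10 × -0.03% = -0.300%.
VaR = −(-0.300%) + 1.943 × 5.281% = 10.561%.
On $1,200,000,000: 0.10561 × $1,200,000,000 = $126,732,000.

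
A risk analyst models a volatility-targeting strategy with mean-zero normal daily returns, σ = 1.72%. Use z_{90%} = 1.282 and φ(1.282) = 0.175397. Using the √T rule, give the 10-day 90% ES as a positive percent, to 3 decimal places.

9.540%

σ_{10d} = 1.72% × √10 = 5.439%.
ES multiplier = φ(z)/(1−α) = 0.175397/0.1 = 1.754.
ES = 5.439% × 1.754 = 9.540%.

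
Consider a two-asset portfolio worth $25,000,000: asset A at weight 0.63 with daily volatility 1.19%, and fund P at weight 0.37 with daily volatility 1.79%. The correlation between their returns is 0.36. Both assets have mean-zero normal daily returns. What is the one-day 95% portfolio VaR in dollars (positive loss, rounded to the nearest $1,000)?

$479,000

σ_p² = 0.63²·1.19² + 0.37²·1.79² + 2·0.36·0.63·0.37·1.19·1.79 = 1.3582 (%²).
σ_p = √1.3582 = 1.165%.
At 95%, z = 1.645.
VaR = 1.645 × 1.165% = 1.916%; on $25,000,000 that is $479,000.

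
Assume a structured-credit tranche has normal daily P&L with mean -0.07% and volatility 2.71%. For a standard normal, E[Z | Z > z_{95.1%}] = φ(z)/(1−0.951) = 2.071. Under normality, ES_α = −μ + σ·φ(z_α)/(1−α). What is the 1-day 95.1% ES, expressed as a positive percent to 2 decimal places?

5.68%

ES = −(-0.07%) + 2.71% × 2.071 = 5.682%.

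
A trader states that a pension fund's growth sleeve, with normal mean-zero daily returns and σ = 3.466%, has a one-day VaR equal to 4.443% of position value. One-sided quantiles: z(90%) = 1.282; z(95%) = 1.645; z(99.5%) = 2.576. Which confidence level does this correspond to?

90%

Implied z = VaR/σ = 4.443 / 3.466 = 1.282.
This matches z(90%) = 1.282.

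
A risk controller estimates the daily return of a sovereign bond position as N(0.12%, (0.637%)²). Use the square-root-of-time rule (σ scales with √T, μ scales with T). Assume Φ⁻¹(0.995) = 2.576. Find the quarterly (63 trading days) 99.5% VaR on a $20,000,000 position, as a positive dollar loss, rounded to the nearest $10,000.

$1,090,000

σ_{63d} = 0.637% × √63 = 5.056%; μ_{63d} = 63 × 0.12% = 7.560%.
VaR = −(7.560%) + 2.576 × 5.056% = 5.464%.
On $20,000,000: 0.05464 × $20,000,000 = $1,092,800.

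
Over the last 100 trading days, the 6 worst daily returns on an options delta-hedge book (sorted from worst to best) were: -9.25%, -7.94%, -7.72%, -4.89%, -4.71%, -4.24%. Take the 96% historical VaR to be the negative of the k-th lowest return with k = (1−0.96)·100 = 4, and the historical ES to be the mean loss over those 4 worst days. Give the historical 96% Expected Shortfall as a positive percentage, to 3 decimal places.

7.450%

The 4 worst returns sum to -29.80%.
ES = −(-29.80%) / 4 = 7.45% ≈ 7.450%.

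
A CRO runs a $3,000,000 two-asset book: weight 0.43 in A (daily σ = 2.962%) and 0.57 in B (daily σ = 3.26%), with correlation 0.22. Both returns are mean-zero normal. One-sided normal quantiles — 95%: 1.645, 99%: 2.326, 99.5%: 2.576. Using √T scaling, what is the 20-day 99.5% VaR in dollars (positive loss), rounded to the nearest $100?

$854,700

σ_p = √(0.43²·2.962² + 0.57²·3.26² + 2·0.22·0.43·0.57·2.962·3.26) = 2.473%.
σ_{20d} = 2.473% × √20 = 11.060%.
VaR = 2.576 × 11.060% = 28.491%; on $3,000,000 that is $854,730.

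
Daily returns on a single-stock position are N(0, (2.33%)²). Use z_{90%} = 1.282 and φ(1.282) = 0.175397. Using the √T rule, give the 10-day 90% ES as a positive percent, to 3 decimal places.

σ_{10d} = 2.33% × √10 = 7.368%.
ES multiplier = φ(z)/(1−α) = 0.175397/0.1 = 1.754.
ES = 7.368% × 1.754 = 12.923%.

12.923%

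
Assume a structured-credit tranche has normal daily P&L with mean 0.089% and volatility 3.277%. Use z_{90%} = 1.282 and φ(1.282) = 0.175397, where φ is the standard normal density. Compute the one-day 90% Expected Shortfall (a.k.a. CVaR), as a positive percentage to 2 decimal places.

Tail multiplier: φ(z)/(1−α) = 0.175397 / 0.1 = 1.754.
ES = −(0.089%) + 3.277% × 1.754 = 5.659%.

5.66%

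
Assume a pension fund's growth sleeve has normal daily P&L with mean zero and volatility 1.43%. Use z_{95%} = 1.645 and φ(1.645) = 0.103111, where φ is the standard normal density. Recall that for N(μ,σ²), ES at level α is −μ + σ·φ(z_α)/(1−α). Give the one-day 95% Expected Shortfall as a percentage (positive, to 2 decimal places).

Tail multiplier: φ(z)/(1−α) = 0.103111 / 0.05 = 2.062.
ES = 1.43% × 2.062 = 2.949%.

2.95%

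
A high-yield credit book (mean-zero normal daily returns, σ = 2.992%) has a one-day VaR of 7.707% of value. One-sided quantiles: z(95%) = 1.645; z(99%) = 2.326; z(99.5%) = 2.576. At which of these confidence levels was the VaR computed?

99.5%

Implied z = VaR/σ = 7.707 / 2.992 = 2.576.
This matches z(99.5%) = 2.576.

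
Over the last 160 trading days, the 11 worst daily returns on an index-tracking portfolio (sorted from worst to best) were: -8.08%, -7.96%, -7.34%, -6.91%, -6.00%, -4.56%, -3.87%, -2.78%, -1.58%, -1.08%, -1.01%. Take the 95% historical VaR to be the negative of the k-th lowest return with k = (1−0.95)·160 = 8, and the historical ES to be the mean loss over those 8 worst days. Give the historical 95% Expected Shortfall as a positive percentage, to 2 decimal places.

5.94%

The 8 worst returns sum to -47.50%.
ES = −(-47.50%) / 8 = 5.9375% ≈ 5.94%.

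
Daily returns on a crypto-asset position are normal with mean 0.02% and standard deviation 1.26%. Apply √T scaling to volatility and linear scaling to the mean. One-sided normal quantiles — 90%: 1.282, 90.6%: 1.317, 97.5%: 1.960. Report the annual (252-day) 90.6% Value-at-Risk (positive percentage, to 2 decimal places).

σ_{252d} = 1.26% × √252 = 20.002%; μ_{252d} = 252 × 0.02% = 5.040%.
VaR = −(5.040%) + 1.317 × 20.002% = 21.303%.

21.30%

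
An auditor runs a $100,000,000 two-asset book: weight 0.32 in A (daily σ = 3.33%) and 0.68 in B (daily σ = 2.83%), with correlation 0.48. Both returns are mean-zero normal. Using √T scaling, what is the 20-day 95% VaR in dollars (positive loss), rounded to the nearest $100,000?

$19,200,000

σ_p = √(0.32²·3.33² + 0.68²·2.83² + 2·0.48·0.32·0.68·3.33·2.83) = 2.609%.
σ_{20d} = 2.609% × √20 = 11.668%.
z(95%) = 1.645.
VaR = 1.645 × 11.668% = 19.194%; on $100,000,000 that is $19,194,000.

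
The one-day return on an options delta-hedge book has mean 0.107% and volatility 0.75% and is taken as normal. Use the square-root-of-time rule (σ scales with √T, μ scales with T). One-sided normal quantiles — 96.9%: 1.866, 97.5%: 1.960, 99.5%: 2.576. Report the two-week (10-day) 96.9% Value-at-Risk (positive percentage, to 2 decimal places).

σ_{10d} = 0.75% × √10 = 2.372%; μ_{10d} = 10 × 0.107% = 1.070%.
VaR = −(1.070%) + 1.866 × 2.372% = 3.356%.

3.36%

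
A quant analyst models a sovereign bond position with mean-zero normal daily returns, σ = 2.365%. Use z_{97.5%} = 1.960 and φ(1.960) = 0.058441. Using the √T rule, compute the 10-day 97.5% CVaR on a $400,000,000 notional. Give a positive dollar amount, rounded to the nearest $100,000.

$69,900,000

σ_{10d} = 2.365% × √10 = 7.479%.
ES multiplier = φ(z)/(1−α) = 0.058441/0.025 = 2.338.
ES = 7.479% × 2.338 = 17.486%; on $400,000,000: $69,944,000.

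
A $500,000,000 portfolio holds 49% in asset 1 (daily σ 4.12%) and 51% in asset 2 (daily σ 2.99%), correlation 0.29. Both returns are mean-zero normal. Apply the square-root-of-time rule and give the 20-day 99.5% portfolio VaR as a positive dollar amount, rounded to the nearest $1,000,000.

σ_p = √(0.49²·4.12² + 0.51²·2.99² + 2·0.29·0.49·0.51·4.12·2.99) = 2.861%.
σ_{20d} = 2.861% × √20 = 12.795%.
z(99.5%) = 2.576.
VaR = 2.576 × 12.795% = 32.960%; on $500,000,000 that is $164,800,000.

$165,000,000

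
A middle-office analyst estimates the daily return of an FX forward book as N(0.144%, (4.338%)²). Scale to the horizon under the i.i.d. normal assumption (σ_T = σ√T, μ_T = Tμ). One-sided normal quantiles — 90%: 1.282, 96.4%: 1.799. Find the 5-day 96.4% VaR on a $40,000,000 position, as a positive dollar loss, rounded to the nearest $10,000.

σ_{5d} = 4.338% × √5 = 9.700%; μ_{5d} = 5 × 0.144% = 0.720%.
VaR = −(0.720%) + 1.799 × 9.700% = 16.730%.
On $40,000,000: 0.16730 × $40,000,000 = $6,692,000.

$6,690,000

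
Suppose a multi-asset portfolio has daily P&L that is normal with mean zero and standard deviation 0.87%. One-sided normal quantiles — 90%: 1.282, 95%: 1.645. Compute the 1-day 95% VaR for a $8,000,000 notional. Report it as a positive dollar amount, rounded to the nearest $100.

VaR = z·σ = 1.645 × 0.87% = 1.431%.
On $8,000,000: 0.01431 × $8,000,000 = $114,480.

$114,500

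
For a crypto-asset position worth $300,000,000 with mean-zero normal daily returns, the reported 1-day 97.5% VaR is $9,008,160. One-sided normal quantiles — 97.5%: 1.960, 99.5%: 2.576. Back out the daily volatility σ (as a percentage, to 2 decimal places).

1.53%

VaR as a fraction: $9,008,160 / $300,000,000 = 3.003%.
σ = VaR / z = 3.003% / 1.960 = 1.532%.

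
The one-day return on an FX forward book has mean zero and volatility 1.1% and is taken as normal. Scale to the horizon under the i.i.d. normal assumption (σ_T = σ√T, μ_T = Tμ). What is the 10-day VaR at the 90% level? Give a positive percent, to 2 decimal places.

4.46%

At 90%, z = 1.282.
σ_{10d} = 1.1% × √10 = 3.479%.
VaR = 1.282 × 3.479% = 4.460%.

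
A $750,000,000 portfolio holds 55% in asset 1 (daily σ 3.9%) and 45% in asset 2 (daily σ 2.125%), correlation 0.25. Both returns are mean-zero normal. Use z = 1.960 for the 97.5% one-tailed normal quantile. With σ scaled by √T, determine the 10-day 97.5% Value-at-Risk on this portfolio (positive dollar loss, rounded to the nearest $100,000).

σ_p = √(0.55²·3.9² + 0.45²·2.125² + 2·0.25·0.55·0.45·3.9·2.125) = 2.558%.
σ_{10d} = 2.558% × √10 = 8.089%.
VaR = 1.960 × 8.089% = 15.854%; on $750,000,000 that is $118,905,000.

$118,900,000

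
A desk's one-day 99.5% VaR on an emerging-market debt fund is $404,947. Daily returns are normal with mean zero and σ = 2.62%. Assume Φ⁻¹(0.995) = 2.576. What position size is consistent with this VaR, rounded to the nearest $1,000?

$6,000,000

VaR as a fraction of value: z·σ = 2.576 × 2.62% = 6.74912%.
Position = $404,947 / 0.0674912 = $5,999,997.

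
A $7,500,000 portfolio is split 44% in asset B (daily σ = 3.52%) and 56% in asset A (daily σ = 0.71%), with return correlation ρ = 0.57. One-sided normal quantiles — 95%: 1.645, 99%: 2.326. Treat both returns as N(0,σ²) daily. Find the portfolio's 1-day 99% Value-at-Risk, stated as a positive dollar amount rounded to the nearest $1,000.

σ_p² = 0.44²·3.52² + 0.56²·0.71² + 2·0.57·0.44·0.56·3.52·0.71 = 3.2589 (%²).
σ_p = √3.2589 = 1.805%.
VaR = 2.326 × 1.805% = 4.198%; on $7,500,000 that is $314,850.

$315,000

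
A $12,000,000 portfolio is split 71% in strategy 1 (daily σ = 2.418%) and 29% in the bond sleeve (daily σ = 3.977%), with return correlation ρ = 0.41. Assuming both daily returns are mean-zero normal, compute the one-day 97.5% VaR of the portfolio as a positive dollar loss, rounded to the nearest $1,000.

$571,000

σ_p² = 0.71²·2.418² + 0.29²·3.977² + 2·0.41·0.71·0.29·2.418·3.977 = 5.9011 (%²).
σ_p = √5.9011 = 2.429%.
At 97.5%, z = 1.960.
VaR = 1.960 × 2.429% = 4.761%; on $12,000,000 that is $571,320.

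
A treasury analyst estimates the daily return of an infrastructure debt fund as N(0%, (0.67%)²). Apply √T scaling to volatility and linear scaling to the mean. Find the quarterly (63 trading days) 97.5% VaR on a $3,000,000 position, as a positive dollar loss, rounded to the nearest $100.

At 97.5%, z = 1.960.
σ_{63d} = 0.67% × √63 = 5.318%.
VaR = 1.960 × 5.318% = 10.423%.
On $3,000,000: 0.10423 × $3,000,000 = $312,690.

$312,700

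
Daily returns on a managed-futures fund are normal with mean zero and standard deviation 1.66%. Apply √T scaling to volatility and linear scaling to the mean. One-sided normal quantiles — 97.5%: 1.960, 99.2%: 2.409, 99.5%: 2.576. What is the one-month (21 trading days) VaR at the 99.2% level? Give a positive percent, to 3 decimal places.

18.325%

σ_{21d} = 1.66% × √21 = 7.607%.
VaR = 2.409 × 7.607% = 18.325%.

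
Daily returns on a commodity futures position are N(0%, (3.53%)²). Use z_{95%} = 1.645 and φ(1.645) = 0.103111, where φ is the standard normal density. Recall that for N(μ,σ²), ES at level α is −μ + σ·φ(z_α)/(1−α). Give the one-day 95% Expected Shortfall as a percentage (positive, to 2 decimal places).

Tail multiplier: φ(z)/(1−α) = 0.103111 / 0.05 = 2.062.
ES = 3.53% × 2.062 = 7.279%.

7.28%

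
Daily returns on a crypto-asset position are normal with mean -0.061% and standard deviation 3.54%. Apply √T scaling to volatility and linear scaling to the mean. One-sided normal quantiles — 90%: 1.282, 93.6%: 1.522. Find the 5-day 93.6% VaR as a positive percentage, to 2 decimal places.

12.35%

σ_{5d} = 3.54% × √5 = 7.916%; μ_{5d} = 5 × -0.061% = -0.305%.
VaR = −(-0.305%) + 1.522 × 7.916% = 12.353%.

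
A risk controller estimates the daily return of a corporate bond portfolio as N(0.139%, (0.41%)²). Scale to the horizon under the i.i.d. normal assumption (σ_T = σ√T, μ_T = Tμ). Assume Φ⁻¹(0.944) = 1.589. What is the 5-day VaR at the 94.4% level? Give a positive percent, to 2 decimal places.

σ_{5d} = 0.41% × √5 = 0.917%; μ_{5d} = 5 × 0.139% = 0.695%.
VaR = −(0.695%) + 1.589 × 0.917% = 0.762%.

0.76%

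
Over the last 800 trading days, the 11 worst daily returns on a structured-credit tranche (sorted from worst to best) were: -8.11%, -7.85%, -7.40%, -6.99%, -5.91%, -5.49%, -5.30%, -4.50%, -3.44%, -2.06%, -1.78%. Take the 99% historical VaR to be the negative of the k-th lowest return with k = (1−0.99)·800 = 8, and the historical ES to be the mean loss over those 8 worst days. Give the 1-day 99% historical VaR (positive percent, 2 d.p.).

4.50%

k = 8; the 8th lowest return is -4.50%, so VaR = 4.50%.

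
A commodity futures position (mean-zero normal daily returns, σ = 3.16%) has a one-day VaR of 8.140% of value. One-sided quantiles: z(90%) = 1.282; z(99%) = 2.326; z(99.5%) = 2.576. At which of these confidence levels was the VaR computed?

Implied z = VaR/σ = 8.140 / 3.16 = 2.576.
This matches z(99.5%) = 2.576.

99.5%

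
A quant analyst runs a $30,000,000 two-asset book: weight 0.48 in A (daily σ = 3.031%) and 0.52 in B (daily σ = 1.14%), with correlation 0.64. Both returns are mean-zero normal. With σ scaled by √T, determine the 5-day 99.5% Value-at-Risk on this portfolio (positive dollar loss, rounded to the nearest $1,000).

$3,266,000

σ_p = √(0.48²·3.031² + 0.52²·1.14² + 2·0.64·0.48·0.52·3.031·1.14) = 1.890%.
σ_{5d} = 1.890% × √5 = 4.226%.
z(99.5%) = 2.576.
VaR = 2.576 × 4.226% = 10.886%; on $30,000,000 that is $3,265,800.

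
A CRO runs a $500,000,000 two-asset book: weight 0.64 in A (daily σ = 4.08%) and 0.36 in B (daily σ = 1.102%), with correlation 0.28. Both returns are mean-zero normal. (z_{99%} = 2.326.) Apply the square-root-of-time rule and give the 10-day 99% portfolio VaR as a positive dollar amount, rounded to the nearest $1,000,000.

σ_p = √(0.64²·4.08² + 0.36²·1.102² + 2·0.28·0.64·0.36·4.08·1.102) = 2.749%.
σ_{10d} = 2.749% × √10 = 8.693%.
VaR = 2.326 × 8.693% = 20.220%; on $500,000,000 that is $101,100,000.

$101,000,000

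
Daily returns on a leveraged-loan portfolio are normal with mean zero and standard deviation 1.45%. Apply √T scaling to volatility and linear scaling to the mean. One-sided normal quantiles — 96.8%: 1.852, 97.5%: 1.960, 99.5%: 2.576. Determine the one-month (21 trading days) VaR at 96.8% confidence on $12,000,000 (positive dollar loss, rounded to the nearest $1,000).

σ_{21d} = 1.45% × √21 = 6.645%.
VaR = 1.852 × 6.645% = 12.307%.
On $12,000,000: 0.12307 × $12,000,000 = $1,476,840.

$1,477,000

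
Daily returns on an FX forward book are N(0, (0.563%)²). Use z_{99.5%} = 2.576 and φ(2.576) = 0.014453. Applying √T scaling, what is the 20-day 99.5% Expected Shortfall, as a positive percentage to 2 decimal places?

7.28%

σ_{20d} = 0.563% × √20 = 2.518%.
ES multiplier = φ(z)/(1−α) = 0.014453/0.005 = 2.891.
ES = 2.518% × 2.891 = 7.280%.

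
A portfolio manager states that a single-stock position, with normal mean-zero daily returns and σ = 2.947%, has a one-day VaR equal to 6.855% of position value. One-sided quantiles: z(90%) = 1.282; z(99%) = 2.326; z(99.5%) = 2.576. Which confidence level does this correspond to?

Implied z = VaR/σ = 6.855 / 2.947 = 2.326.
This matches z(99%) = 2.326.

99%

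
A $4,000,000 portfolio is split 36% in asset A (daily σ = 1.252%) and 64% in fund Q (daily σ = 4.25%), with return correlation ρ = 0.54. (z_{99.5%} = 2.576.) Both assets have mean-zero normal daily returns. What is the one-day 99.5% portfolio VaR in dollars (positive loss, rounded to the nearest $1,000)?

$308,000

σ_p² = 0.36²·1.252² + 0.64²·4.25² + 2·0.54·0.36·0.64·1.252·4.25 = 8.9256 (%²).
σ_p = √8.9256 = 2.988%.
VaR = 2.576 × 2.988% = 7.697%; on $4,000,000 that is $307,880.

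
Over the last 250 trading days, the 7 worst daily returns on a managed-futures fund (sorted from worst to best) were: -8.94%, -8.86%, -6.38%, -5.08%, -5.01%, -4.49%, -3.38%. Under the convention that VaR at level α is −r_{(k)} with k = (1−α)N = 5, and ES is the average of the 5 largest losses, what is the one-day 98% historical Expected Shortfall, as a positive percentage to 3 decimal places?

6.854%

The 5 worst returns sum to -34.27%.
ES = −(-34.27%) / 5 = 6.854%.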